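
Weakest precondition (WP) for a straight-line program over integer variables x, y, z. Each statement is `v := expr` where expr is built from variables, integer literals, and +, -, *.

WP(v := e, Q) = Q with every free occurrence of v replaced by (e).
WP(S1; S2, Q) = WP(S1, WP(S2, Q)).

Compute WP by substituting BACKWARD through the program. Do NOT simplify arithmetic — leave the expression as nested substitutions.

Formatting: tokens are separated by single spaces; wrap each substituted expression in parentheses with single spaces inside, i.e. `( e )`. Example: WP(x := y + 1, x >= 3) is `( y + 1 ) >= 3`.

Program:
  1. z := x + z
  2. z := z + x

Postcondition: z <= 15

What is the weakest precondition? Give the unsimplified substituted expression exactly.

post: z <= 15
stmt 2: z := z + x  -- replace 1 occurrence(s) of z with (z + x)
  => ( z + x ) <= 15
stmt 1: z := x + z  -- replace 1 occurrence(s) of z with (x + z)
  => ( ( x + z ) + x ) <= 15

Answer: ( ( x + z ) + x ) <= 15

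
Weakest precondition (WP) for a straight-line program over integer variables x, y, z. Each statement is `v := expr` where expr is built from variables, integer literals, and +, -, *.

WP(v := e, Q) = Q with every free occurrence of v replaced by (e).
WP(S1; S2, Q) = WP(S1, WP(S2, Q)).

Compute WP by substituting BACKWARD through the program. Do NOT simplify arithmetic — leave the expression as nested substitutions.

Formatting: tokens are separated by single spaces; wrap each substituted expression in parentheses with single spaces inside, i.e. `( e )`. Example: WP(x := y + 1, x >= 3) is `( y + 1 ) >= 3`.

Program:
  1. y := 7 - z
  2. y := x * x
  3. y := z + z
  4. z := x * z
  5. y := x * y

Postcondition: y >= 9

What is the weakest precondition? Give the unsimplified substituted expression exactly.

Answer: ( x * ( z + z ) ) >= 9

Derivation:
post: y >= 9
stmt 5: y := x * y  -- replace 1 occurrence(s) of y with (x * y)
  => ( x * y ) >= 9
stmt 4: z := x * z  -- replace 0 occurrence(s) of z with (x * z)
  => ( x * y ) >= 9
stmt 3: y := z + z  -- replace 1 occurrence(s) of y with (z + z)
  => ( x * ( z + z ) ) >= 9
stmt 2: y := x * x  -- replace 0 occurrence(s) of y with (x * x)
  => ( x * ( z + z ) ) >= 9
stmt 1: y := 7 - z  -- replace 0 occurrence(s) of y with (7 - z)
  => ( x * ( z + z ) ) >= 9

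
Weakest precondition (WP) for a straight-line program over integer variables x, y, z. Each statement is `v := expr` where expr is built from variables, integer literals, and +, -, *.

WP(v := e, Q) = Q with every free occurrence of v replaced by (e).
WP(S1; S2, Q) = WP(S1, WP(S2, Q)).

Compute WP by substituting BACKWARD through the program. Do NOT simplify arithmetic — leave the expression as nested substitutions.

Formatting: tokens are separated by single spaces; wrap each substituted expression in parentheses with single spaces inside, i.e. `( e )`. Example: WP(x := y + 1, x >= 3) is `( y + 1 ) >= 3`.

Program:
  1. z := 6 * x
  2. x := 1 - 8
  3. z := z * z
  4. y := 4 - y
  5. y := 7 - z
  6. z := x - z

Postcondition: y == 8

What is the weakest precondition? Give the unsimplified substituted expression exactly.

post: y == 8
stmt 6: z := x - z  -- replace 0 occurrence(s) of z with (x - z)
  => y == 8
stmt 5: y := 7 - z  -- replace 1 occurrence(s) of y with (7 - z)
  => ( 7 - z ) == 8
stmt 4: y := 4 - y  -- replace 0 occurrence(s) of y with (4 - y)
  => ( 7 - z ) == 8
stmt 3: z := z * z  -- replace 1 occurrence(s) of z with (z * z)
  => ( 7 - ( z * z ) ) == 8
stmt 2: x := 1 - 8  -- replace 0 occurrence(s) of x with (1 - 8)
  => ( 7 - ( z * z ) ) == 8
stmt 1: z := 6 * x  -- replace 2 occurrence(s) of z with (6 * x)
  => ( 7 - ( ( 6 * x ) * ( 6 * x ) ) ) == 8

Answer: ( 7 - ( ( 6 * x ) * ( 6 * x ) ) ) == 8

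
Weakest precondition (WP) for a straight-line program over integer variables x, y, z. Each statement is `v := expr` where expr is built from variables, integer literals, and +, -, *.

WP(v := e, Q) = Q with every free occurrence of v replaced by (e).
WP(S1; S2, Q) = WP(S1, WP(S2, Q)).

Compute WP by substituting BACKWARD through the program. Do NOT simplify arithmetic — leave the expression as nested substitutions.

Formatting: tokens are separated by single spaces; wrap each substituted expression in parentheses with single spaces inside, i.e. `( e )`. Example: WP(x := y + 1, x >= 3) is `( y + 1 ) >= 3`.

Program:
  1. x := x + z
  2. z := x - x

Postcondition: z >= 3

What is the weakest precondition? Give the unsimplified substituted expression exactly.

post: z >= 3
stmt 2: z := x - x  -- replace 1 occurrence(s) of z with (x - x)
  => ( x - x ) >= 3
stmt 1: x := x + z  -- replace 2 occurrence(s) of x with (x + z)
  => ( ( x + z ) - ( x + z ) ) >= 3

Answer: ( ( x + z ) - ( x + z ) ) >= 3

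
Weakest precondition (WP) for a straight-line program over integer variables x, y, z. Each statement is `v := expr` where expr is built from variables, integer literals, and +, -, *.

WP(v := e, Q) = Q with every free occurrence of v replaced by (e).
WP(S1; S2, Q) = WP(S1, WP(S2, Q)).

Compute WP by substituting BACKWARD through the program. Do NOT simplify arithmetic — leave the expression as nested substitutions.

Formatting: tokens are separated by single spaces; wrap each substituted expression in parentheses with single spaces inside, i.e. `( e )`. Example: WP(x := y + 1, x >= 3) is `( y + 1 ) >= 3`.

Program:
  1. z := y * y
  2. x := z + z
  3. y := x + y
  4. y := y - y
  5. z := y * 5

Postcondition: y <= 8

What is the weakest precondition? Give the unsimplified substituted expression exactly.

Answer: ( ( ( ( y * y ) + ( y * y ) ) + y ) - ( ( ( y * y ) + ( y * y ) ) + y ) ) <= 8

Derivation:
post: y <= 8
stmt 5: z := y * 5  -- replace 0 occurrence(s) of z with (y * 5)
  => y <= 8
stmt 4: y := y - y  -- replace 1 occurrence(s) of y with (y - y)
  => ( y - y ) <= 8
stmt 3: y := x + y  -- replace 2 occurrence(s) of y with (x + y)
  => ( ( x + y ) - ( x + y ) ) <= 8
stmt 2: x := z + z  -- replace 2 occurrence(s) of x with (z + z)
  => ( ( ( z + z ) + y ) - ( ( z + z ) + y ) ) <= 8
stmt 1: z := y * y  -- replace 4 occurrence(s) of z with (y * y)
  => ( ( ( ( y * y ) + ( y * y ) ) + y ) - ( ( ( y * y ) + ( y * y ) ) + y ) ) <= 8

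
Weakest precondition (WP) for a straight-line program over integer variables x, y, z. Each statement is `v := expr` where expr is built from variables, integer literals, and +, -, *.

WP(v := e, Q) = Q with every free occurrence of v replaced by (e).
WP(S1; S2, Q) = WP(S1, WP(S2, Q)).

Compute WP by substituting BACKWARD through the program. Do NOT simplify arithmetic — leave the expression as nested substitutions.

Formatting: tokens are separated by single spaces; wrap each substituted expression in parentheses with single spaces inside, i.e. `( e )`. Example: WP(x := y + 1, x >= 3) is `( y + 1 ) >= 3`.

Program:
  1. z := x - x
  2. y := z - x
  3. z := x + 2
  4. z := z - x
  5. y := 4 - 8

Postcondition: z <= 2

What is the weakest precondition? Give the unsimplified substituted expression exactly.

post: z <= 2
stmt 5: y := 4 - 8  -- replace 0 occurrence(s) of y with (4 - 8)
  => z <= 2
stmt 4: z := z - x  -- replace 1 occurrence(s) of z with (z - x)
  => ( z - x ) <= 2
stmt 3: z := x + 2  -- replace 1 occurrence(s) of z with (x + 2)
  => ( ( x + 2 ) - x ) <= 2
stmt 2: y := z - x  -- replace 0 occurrence(s) of y with (z - x)
  => ( ( x + 2 ) - x ) <= 2
stmt 1: z := x - x  -- replace 0 occurrence(s) of z with (x - x)
  => ( ( x + 2 ) - x ) <= 2

Answer: ( ( x + 2 ) - x ) <= 2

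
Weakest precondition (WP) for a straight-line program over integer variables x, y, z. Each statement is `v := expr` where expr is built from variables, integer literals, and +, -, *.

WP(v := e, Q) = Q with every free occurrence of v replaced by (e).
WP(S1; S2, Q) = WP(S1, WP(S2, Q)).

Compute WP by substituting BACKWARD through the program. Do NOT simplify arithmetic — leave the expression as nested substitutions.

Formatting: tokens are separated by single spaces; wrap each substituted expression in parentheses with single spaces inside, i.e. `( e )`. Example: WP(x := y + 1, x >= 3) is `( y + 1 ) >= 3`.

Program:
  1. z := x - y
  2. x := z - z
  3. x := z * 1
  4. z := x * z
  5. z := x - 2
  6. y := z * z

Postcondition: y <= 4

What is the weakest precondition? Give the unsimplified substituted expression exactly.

Answer: ( ( ( ( x - y ) * 1 ) - 2 ) * ( ( ( x - y ) * 1 ) - 2 ) ) <= 4

Derivation:
post: y <= 4
stmt 6: y := z * z  -- replace 1 occurrence(s) of y with (z * z)
  => ( z * z ) <= 4
stmt 5: z := x - 2  -- replace 2 occurrence(s) of z with (x - 2)
  => ( ( x - 2 ) * ( x - 2 ) ) <= 4
stmt 4: z := x * z  -- replace 0 occurrence(s) of z with (x * z)
  => ( ( x - 2 ) * ( x - 2 ) ) <= 4
stmt 3: x := z * 1  -- replace 2 occurrence(s) of x with (z * 1)
  => ( ( ( z * 1 ) - 2 ) * ( ( z * 1 ) - 2 ) ) <= 4
stmt 2: x := z - z  -- replace 0 occurrence(s) of x with (z - z)
  => ( ( ( z * 1 ) - 2 ) * ( ( z * 1 ) - 2 ) ) <= 4
stmt 1: z := x - y  -- replace 2 occurrence(s) of z with (x - y)
  => ( ( ( ( x - y ) * 1 ) - 2 ) * ( ( ( x - y ) * 1 ) - 2 ) ) <= 4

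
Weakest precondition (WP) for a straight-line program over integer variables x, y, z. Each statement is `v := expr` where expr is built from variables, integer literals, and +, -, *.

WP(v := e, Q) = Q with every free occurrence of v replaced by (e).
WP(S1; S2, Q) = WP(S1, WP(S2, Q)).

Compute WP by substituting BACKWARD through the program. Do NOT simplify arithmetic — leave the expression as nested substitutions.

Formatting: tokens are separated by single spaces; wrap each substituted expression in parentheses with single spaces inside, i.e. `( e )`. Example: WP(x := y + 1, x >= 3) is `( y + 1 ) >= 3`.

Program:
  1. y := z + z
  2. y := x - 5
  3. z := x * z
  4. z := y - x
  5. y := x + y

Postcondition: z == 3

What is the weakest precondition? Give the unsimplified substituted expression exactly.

post: z == 3
stmt 5: y := x + y  -- replace 0 occurrence(s) of y with (x + y)
  => z == 3
stmt 4: z := y - x  -- replace 1 occurrence(s) of z with (y - x)
  => ( y - x ) == 3
stmt 3: z := x * z  -- replace 0 occurrence(s) of z with (x * z)
  => ( y - x ) == 3
stmt 2: y := x - 5  -- replace 1 occurrence(s) of y with (x - 5)
  => ( ( x - 5 ) - x ) == 3
stmt 1: y := z + z  -- replace 0 occurrence(s) of y with (z + z)
  => ( ( x - 5 ) - x ) == 3

Answer: ( ( x - 5 ) - x ) == 3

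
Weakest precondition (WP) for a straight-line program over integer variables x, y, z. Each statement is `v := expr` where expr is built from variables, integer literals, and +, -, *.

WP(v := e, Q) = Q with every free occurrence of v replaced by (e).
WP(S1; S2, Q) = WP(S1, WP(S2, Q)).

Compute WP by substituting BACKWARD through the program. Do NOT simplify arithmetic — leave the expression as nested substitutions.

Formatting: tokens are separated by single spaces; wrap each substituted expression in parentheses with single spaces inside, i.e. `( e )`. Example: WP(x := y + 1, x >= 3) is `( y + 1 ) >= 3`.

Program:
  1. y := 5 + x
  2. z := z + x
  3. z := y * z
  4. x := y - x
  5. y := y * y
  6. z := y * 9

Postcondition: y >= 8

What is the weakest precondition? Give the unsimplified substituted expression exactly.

post: y >= 8
stmt 6: z := y * 9  -- replace 0 occurrence(s) of z with (y * 9)
  => y >= 8
stmt 5: y := y * y  -- replace 1 occurrence(s) of y with (y * y)
  => ( y * y ) >= 8
stmt 4: x := y - x  -- replace 0 occurrence(s) of x with (y - x)
  => ( y * y ) >= 8
stmt 3: z := y * z  -- replace 0 occurrence(s) of z with (y * z)
  => ( y * y ) >= 8
stmt 2: z := z + x  -- replace 0 occurrence(s) of z with (z + x)
  => ( y * y ) >= 8
stmt 1: y := 5 + x  -- replace 2 occurrence(s) of y with (5 + x)
  => ( ( 5 + x ) * ( 5 + x ) ) >= 8

Answer: ( ( 5 + x ) * ( 5 + x ) ) >= 8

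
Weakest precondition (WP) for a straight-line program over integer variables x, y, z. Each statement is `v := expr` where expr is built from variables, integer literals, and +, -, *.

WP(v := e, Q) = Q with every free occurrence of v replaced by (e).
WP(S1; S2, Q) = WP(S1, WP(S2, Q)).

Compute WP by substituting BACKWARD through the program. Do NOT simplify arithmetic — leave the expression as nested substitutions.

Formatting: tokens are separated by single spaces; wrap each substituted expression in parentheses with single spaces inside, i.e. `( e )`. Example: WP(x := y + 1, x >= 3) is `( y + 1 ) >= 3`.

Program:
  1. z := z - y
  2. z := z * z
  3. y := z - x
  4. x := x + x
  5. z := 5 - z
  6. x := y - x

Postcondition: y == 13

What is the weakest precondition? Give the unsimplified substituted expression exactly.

post: y == 13
stmt 6: x := y - x  -- replace 0 occurrence(s) of x with (y - x)
  => y == 13
stmt 5: z := 5 - z  -- replace 0 occurrence(s) of z with (5 - z)
  => y == 13
stmt 4: x := x + x  -- replace 0 occurrence(s) of x with (x + x)
  => y == 13
stmt 3: y := z - x  -- replace 1 occurrence(s) of y with (z - x)
  => ( z - x ) == 13
stmt 2: z := z * z  -- replace 1 occurrence(s) of z with (z * z)
  => ( ( z * z ) - x ) == 13
stmt 1: z := z - y  -- replace 2 occurrence(s) of z with (z - y)
  => ( ( ( z - y ) * ( z - y ) ) - x ) == 13

Answer: ( ( ( z - y ) * ( z - y ) ) - x ) == 13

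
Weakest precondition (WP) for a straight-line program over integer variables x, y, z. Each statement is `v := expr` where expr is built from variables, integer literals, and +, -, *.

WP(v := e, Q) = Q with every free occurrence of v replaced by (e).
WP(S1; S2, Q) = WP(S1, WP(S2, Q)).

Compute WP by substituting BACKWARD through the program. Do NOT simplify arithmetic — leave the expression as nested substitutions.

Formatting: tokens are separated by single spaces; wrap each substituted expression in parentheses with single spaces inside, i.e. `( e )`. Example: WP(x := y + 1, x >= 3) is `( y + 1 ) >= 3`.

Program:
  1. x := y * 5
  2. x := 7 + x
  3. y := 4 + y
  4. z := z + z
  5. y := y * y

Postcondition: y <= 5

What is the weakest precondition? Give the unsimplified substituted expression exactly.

Answer: ( ( 4 + y ) * ( 4 + y ) ) <= 5

Derivation:
post: y <= 5
stmt 5: y := y * y  -- replace 1 occurrence(s) of y with (y * y)
  => ( y * y ) <= 5
stmt 4: z := z + z  -- replace 0 occurrence(s) of z with (z + z)
  => ( y * y ) <= 5
stmt 3: y := 4 + y  -- replace 2 occurrence(s) of y with (4 + y)
  => ( ( 4 + y ) * ( 4 + y ) ) <= 5
stmt 2: x := 7 + x  -- replace 0 occurrence(s) of x with (7 + x)
  => ( ( 4 + y ) * ( 4 + y ) ) <= 5
stmt 1: x := y * 5  -- replace 0 occurrence(s) of x with (y * 5)
  => ( ( 4 + y ) * ( 4 + y ) ) <= 5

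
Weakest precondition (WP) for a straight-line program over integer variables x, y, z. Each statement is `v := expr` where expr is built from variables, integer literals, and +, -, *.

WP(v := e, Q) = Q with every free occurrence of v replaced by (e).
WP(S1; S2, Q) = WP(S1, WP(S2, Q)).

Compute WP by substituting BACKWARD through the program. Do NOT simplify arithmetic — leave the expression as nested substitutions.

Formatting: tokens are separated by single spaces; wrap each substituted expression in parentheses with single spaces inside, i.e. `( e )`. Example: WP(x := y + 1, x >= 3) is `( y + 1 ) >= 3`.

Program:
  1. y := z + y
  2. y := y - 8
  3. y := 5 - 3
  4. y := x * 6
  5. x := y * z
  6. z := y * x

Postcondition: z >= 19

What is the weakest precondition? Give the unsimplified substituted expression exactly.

post: z >= 19
stmt 6: z := y * x  -- replace 1 occurrence(s) of z with (y * x)
  => ( y * x ) >= 19
stmt 5: x := y * z  -- replace 1 occurrence(s) of x with (y * z)
  => ( y * ( y * z ) ) >= 19
stmt 4: y := x * 6  -- replace 2 occurrence(s) of y with (x * 6)
  => ( ( x * 6 ) * ( ( x * 6 ) * z ) ) >= 19
stmt 3: y := 5 - 3  -- replace 0 occurrence(s) of y with (5 - 3)
  => ( ( x * 6 ) * ( ( x * 6 ) * z ) ) >= 19
stmt 2: y := y - 8  -- replace 0 occurrence(s) of y with (y - 8)
  => ( ( x * 6 ) * ( ( x * 6 ) * z ) ) >= 19
stmt 1: y := z + y  -- replace 0 occurrence(s) of y with (z + y)
  => ( ( x * 6 ) * ( ( x * 6 ) * z ) ) >= 19

Answer: ( ( x * 6 ) * ( ( x * 6 ) * z ) ) >= 19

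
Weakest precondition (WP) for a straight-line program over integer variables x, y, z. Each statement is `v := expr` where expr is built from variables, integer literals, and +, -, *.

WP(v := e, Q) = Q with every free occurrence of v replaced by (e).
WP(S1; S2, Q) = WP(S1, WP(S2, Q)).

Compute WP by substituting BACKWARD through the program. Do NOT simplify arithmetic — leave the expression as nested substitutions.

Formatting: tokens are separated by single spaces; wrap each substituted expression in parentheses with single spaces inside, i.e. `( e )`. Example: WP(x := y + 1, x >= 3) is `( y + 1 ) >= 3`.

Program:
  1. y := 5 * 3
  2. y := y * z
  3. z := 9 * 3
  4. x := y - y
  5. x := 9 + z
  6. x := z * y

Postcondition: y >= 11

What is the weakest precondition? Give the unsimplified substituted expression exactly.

post: y >= 11
stmt 6: x := z * y  -- replace 0 occurrence(s) of x with (z * y)
  => y >= 11
stmt 5: x := 9 + z  -- replace 0 occurrence(s) of x with (9 + z)
  => y >= 11
stmt 4: x := y - y  -- replace 0 occurrence(s) of x with (y - y)
  => y >= 11
stmt 3: z := 9 * 3  -- replace 0 occurrence(s) of z with (9 * 3)
  => y >= 11
stmt 2: y := y * z  -- replace 1 occurrence(s) of y with (y * z)
  => ( y * z ) >= 11
stmt 1: y := 5 * 3  -- replace 1 occurrence(s) of y with (5 * 3)
  => ( ( 5 * 3 ) * z ) >= 11

Answer: ( ( 5 * 3 ) * z ) >= 11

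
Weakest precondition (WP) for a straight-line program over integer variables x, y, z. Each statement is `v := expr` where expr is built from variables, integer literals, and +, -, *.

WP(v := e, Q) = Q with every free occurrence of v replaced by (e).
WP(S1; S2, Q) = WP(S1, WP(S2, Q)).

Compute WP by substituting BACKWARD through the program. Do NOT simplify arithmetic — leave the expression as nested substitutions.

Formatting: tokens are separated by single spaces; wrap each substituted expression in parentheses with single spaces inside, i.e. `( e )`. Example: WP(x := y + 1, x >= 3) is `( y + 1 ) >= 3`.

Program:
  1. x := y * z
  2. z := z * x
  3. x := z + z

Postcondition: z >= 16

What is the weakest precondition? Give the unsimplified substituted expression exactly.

Answer: ( z * ( y * z ) ) >= 16

Derivation:
post: z >= 16
stmt 3: x := z + z  -- replace 0 occurrence(s) of x with (z + z)
  => z >= 16
stmt 2: z := z * x  -- replace 1 occurrence(s) of z with (z * x)
  => ( z * x ) >= 16
stmt 1: x := y * z  -- replace 1 occurrence(s) of x with (y * z)
  => ( z * ( y * z ) ) >= 16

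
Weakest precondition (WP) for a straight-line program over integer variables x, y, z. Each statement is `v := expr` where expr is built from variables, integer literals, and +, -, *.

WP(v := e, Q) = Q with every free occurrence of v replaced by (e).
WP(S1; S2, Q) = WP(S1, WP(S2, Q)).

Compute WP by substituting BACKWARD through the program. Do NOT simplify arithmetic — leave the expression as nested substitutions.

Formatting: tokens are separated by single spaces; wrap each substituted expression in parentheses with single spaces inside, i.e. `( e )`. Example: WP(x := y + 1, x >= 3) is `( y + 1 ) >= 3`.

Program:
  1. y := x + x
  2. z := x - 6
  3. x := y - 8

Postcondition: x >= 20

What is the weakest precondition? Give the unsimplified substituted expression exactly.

post: x >= 20
stmt 3: x := y - 8  -- replace 1 occurrence(s) of x with (y - 8)
  => ( y - 8 ) >= 20
stmt 2: z := x - 6  -- replace 0 occurrence(s) of z with (x - 6)
  => ( y - 8 ) >= 20
stmt 1: y := x + x  -- replace 1 occurrence(s) of y with (x + x)
  => ( ( x + x ) - 8 ) >= 20

Answer: ( ( x + x ) - 8 ) >= 20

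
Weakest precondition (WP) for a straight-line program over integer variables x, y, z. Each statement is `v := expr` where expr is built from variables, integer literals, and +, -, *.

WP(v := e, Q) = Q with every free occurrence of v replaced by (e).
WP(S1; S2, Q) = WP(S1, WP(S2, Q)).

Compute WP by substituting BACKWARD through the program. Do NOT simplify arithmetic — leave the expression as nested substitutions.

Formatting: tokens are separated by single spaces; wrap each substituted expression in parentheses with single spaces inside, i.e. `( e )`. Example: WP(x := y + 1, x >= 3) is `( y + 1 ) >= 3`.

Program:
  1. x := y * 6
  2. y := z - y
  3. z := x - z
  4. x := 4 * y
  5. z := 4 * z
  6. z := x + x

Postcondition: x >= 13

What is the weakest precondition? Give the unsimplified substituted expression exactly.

post: x >= 13
stmt 6: z := x + x  -- replace 0 occurrence(s) of z with (x + x)
  => x >= 13
stmt 5: z := 4 * z  -- replace 0 occurrence(s) of z with (4 * z)
  => x >= 13
stmt 4: x := 4 * y  -- replace 1 occurrence(s) of x with (4 * y)
  => ( 4 * y ) >= 13
stmt 3: z := x - z  -- replace 0 occurrence(s) of z with (x - z)
  => ( 4 * y ) >= 13
stmt 2: y := z - y  -- replace 1 occurrence(s) of y with (z - y)
  => ( 4 * ( z - y ) ) >= 13
stmt 1: x := y * 6  -- replace 0 occurrence(s) of x with (y * 6)
  => ( 4 * ( z - y ) ) >= 13

Answer: ( 4 * ( z - y ) ) >= 13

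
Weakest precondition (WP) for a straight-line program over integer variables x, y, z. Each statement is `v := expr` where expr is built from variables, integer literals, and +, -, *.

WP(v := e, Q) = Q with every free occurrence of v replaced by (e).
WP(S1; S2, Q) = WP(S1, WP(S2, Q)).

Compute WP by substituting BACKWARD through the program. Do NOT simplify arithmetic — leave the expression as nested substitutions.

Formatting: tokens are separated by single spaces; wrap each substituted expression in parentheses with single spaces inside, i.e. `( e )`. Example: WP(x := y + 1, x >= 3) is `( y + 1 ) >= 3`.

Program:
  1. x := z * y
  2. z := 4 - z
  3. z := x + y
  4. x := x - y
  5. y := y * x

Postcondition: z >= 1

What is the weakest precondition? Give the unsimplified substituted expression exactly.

post: z >= 1
stmt 5: y := y * x  -- replace 0 occurrence(s) of y with (y * x)
  => z >= 1
stmt 4: x := x - y  -- replace 0 occurrence(s) of x with (x - y)
  => z >= 1
stmt 3: z := x + y  -- replace 1 occurrence(s) of z with (x + y)
  => ( x + y ) >= 1
stmt 2: z := 4 - z  -- replace 0 occurrence(s) of z with (4 - z)
  => ( x + y ) >= 1
stmt 1: x := z * y  -- replace 1 occurrence(s) of x with (z * y)
  => ( ( z * y ) + y ) >= 1

Answer: ( ( z * y ) + y ) >= 1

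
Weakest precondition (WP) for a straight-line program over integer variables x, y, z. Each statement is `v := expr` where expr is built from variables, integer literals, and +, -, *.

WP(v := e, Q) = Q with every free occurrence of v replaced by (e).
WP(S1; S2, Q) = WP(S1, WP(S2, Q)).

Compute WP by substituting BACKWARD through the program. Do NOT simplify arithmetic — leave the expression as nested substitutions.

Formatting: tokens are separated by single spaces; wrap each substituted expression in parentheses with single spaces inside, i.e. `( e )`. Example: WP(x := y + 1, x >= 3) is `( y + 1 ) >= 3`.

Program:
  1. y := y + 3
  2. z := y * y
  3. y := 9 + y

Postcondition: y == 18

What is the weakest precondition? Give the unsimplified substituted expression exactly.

Answer: ( 9 + ( y + 3 ) ) == 18

Derivation:
post: y == 18
stmt 3: y := 9 + y  -- replace 1 occurrence(s) of y with (9 + y)
  => ( 9 + y ) == 18
stmt 2: z := y * y  -- replace 0 occurrence(s) of z with (y * y)
  => ( 9 + y ) == 18
stmt 1: y := y + 3  -- replace 1 occurrence(s) of y with (y + 3)
  => ( 9 + ( y + 3 ) ) == 18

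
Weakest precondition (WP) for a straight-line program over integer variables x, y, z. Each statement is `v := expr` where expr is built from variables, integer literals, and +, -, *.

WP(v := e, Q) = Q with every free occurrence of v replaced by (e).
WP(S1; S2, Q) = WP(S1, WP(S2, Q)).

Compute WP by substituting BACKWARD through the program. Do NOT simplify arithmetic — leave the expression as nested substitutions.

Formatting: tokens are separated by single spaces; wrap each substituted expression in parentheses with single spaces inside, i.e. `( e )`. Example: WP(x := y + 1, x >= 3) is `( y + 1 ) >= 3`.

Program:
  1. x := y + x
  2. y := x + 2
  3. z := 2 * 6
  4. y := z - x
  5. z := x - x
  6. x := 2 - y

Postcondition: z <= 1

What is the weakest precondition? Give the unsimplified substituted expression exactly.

post: z <= 1
stmt 6: x := 2 - y  -- replace 0 occurrence(s) of x with (2 - y)
  => z <= 1
stmt 5: z := x - x  -- replace 1 occurrence(s) of z with (x - x)
  => ( x - x ) <= 1
stmt 4: y := z - x  -- replace 0 occurrence(s) of y with (z - x)
  => ( x - x ) <= 1
stmt 3: z := 2 * 6  -- replace 0 occurrence(s) of z with (2 * 6)
  => ( x - x ) <= 1
stmt 2: y := x + 2  -- replace 0 occurrence(s) of y with (x + 2)
  => ( x - x ) <= 1
stmt 1: x := y + x  -- replace 2 occurrence(s) of x with (y + x)
  => ( ( y + x ) - ( y + x ) ) <= 1

Answer: ( ( y + x ) - ( y + x ) ) <= 1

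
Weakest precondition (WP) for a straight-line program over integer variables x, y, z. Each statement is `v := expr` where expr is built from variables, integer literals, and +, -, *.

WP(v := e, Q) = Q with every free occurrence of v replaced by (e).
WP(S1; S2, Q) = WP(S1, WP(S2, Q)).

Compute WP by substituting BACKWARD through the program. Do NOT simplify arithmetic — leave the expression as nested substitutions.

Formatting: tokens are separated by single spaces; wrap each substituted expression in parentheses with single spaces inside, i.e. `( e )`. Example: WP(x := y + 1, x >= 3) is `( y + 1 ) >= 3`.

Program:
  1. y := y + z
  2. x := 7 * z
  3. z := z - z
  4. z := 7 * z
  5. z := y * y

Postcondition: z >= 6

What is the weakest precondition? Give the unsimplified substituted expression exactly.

Answer: ( ( y + z ) * ( y + z ) ) >= 6

Derivation:
post: z >= 6
stmt 5: z := y * y  -- replace 1 occurrence(s) of z with (y * y)
  => ( y * y ) >= 6
stmt 4: z := 7 * z  -- replace 0 occurrence(s) of z with (7 * z)
  => ( y * y ) >= 6
stmt 3: z := z - z  -- replace 0 occurrence(s) of z with (z - z)
  => ( y * y ) >= 6
stmt 2: x := 7 * z  -- replace 0 occurrence(s) of x with (7 * z)
  => ( y * y ) >= 6
stmt 1: y := y + z  -- replace 2 occurrence(s) of y with (y + z)
  => ( ( y + z ) * ( y + z ) ) >= 6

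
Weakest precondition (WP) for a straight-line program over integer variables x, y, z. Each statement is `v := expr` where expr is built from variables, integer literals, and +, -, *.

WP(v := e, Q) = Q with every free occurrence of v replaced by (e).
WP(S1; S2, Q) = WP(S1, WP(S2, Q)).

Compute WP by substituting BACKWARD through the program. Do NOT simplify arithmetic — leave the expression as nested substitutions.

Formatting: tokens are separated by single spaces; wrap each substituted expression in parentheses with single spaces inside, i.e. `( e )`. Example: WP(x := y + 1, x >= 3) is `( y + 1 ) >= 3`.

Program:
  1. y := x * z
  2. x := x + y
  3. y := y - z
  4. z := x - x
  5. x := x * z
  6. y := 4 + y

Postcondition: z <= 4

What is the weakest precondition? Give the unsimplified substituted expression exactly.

Answer: ( ( x + ( x * z ) ) - ( x + ( x * z ) ) ) <= 4

Derivation:
post: z <= 4
stmt 6: y := 4 + y  -- replace 0 occurrence(s) of y with (4 + y)
  => z <= 4
stmt 5: x := x * z  -- replace 0 occurrence(s) of x with (x * z)
  => z <= 4
stmt 4: z := x - x  -- replace 1 occurrence(s) of z with (x - x)
  => ( x - x ) <= 4
stmt 3: y := y - z  -- replace 0 occurrence(s) of y with (y - z)
  => ( x - x ) <= 4
stmt 2: x := x + y  -- replace 2 occurrence(s) of x with (x + y)
  => ( ( x + y ) - ( x + y ) ) <= 4
stmt 1: y := x * z  -- replace 2 occurrence(s) of y with (x * z)
  => ( ( x + ( x * z ) ) - ( x + ( x * z ) ) ) <= 4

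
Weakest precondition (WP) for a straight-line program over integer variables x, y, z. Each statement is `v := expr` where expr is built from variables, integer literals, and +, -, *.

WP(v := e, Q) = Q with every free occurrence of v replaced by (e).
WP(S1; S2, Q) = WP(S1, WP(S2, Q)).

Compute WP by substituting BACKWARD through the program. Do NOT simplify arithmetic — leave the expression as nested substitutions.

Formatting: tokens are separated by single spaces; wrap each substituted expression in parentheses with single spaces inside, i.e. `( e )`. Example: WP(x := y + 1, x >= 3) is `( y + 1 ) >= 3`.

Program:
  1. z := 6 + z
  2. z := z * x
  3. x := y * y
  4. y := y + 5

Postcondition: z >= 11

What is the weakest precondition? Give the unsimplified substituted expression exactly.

post: z >= 11
stmt 4: y := y + 5  -- replace 0 occurrence(s) of y with (y + 5)
  => z >= 11
stmt 3: x := y * y  -- replace 0 occurrence(s) of x with (y * y)
  => z >= 11
stmt 2: z := z * x  -- replace 1 occurrence(s) of z with (z * x)
  => ( z * x ) >= 11
stmt 1: z := 6 + z  -- replace 1 occurrence(s) of z with (6 + z)
  => ( ( 6 + z ) * x ) >= 11

Answer: ( ( 6 + z ) * x ) >= 11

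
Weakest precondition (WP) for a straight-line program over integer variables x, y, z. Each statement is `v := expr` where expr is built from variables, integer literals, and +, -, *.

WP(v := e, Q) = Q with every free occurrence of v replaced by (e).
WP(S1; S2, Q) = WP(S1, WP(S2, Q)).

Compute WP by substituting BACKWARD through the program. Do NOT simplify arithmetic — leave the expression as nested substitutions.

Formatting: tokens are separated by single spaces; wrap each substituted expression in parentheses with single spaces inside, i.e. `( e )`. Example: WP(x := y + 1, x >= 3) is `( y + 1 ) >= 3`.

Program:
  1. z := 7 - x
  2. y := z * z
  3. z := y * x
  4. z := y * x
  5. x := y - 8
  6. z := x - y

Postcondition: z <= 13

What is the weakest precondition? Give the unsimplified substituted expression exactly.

Answer: ( ( ( ( 7 - x ) * ( 7 - x ) ) - 8 ) - ( ( 7 - x ) * ( 7 - x ) ) ) <= 13

Derivation:
post: z <= 13
stmt 6: z := x - y  -- replace 1 occurrence(s) of z with (x - y)
  => ( x - y ) <= 13
stmt 5: x := y - 8  -- replace 1 occurrence(s) of x with (y - 8)
  => ( ( y - 8 ) - y ) <= 13
stmt 4: z := y * x  -- replace 0 occurrence(s) of z with (y * x)
  => ( ( y - 8 ) - y ) <= 13
stmt 3: z := y * x  -- replace 0 occurrence(s) of z with (y * x)
  => ( ( y - 8 ) - y ) <= 13
stmt 2: y := z * z  -- replace 2 occurrence(s) of y with (z * z)
  => ( ( ( z * z ) - 8 ) - ( z * z ) ) <= 13
stmt 1: z := 7 - x  -- replace 4 occurrence(s) of z with (7 - x)
  => ( ( ( ( 7 - x ) * ( 7 - x ) ) - 8 ) - ( ( 7 - x ) * ( 7 - x ) ) ) <= 13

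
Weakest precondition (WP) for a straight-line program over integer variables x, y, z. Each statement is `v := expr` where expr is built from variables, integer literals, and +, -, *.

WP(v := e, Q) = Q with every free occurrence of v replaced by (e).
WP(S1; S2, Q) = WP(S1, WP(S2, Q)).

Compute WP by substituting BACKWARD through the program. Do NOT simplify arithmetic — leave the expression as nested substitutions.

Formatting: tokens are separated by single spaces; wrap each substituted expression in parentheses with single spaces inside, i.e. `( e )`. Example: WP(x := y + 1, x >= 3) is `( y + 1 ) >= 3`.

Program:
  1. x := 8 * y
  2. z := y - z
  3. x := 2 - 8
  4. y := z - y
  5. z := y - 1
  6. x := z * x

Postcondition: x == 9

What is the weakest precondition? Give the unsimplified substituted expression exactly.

post: x == 9
stmt 6: x := z * x  -- replace 1 occurrence(s) of x with (z * x)
  => ( z * x ) == 9
stmt 5: z := y - 1  -- replace 1 occurrence(s) of z with (y - 1)
  => ( ( y - 1 ) * x ) == 9
stmt 4: y := z - y  -- replace 1 occurrence(s) of y with (z - y)
  => ( ( ( z - y ) - 1 ) * x ) == 9
stmt 3: x := 2 - 8  -- replace 1 occurrence(s) of x with (2 - 8)
  => ( ( ( z - y ) - 1 ) * ( 2 - 8 ) ) == 9
stmt 2: z := y - z  -- replace 1 occurrence(s) of z with (y - z)
  => ( ( ( ( y - z ) - y ) - 1 ) * ( 2 - 8 ) ) == 9
stmt 1: x := 8 * y  -- replace 0 occurrence(s) of x with (8 * y)
  => ( ( ( ( y - z ) - y ) - 1 ) * ( 2 - 8 ) ) == 9

Answer: ( ( ( ( y - z ) - y ) - 1 ) * ( 2 - 8 ) ) == 9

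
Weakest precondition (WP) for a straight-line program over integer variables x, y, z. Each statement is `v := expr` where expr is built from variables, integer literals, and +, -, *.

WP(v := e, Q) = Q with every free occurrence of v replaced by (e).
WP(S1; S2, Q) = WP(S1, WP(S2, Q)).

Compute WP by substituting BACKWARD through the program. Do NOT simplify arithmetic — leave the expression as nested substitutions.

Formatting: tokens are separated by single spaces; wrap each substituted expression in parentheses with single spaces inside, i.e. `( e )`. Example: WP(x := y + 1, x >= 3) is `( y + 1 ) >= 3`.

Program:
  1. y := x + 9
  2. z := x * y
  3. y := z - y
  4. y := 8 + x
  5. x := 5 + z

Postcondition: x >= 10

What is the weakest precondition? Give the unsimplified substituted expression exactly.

Answer: ( 5 + ( x * ( x + 9 ) ) ) >= 10

Derivation:
post: x >= 10
stmt 5: x := 5 + z  -- replace 1 occurrence(s) of x with (5 + z)
  => ( 5 + z ) >= 10
stmt 4: y := 8 + x  -- replace 0 occurrence(s) of y with (8 + x)
  => ( 5 + z ) >= 10
stmt 3: y := z - y  -- replace 0 occurrence(s) of y with (z - y)
  => ( 5 + z ) >= 10
stmt 2: z := x * y  -- replace 1 occurrence(s) of z with (x * y)
  => ( 5 + ( x * y ) ) >= 10
stmt 1: y := x + 9  -- replace 1 occurrence(s) of y with (x + 9)
  => ( 5 + ( x * ( x + 9 ) ) ) >= 10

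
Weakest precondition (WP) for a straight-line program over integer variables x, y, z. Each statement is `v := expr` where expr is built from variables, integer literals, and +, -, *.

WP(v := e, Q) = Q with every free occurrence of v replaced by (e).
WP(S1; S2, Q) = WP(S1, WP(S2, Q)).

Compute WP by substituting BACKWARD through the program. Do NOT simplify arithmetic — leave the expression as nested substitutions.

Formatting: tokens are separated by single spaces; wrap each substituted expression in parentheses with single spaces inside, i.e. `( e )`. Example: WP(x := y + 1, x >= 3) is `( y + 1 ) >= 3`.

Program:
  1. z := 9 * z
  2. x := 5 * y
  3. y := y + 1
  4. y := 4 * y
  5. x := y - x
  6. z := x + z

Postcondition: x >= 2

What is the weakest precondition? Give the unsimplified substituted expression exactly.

post: x >= 2
stmt 6: z := x + z  -- replace 0 occurrence(s) of z with (x + z)
  => x >= 2
stmt 5: x := y - x  -- replace 1 occurrence(s) of x with (y - x)
  => ( y - x ) >= 2
stmt 4: y := 4 * y  -- replace 1 occurrence(s) of y with (4 * y)
  => ( ( 4 * y ) - x ) >= 2
stmt 3: y := y + 1  -- replace 1 occurrence(s) of y with (y + 1)
  => ( ( 4 * ( y + 1 ) ) - x ) >= 2
stmt 2: x := 5 * y  -- replace 1 occurrence(s) of x with (5 * y)
  => ( ( 4 * ( y + 1 ) ) - ( 5 * y ) ) >= 2
stmt 1: z := 9 * z  -- replace 0 occurrence(s) of z with (9 * z)
  => ( ( 4 * ( y + 1 ) ) - ( 5 * y ) ) >= 2

Answer: ( ( 4 * ( y + 1 ) ) - ( 5 * y ) ) >= 2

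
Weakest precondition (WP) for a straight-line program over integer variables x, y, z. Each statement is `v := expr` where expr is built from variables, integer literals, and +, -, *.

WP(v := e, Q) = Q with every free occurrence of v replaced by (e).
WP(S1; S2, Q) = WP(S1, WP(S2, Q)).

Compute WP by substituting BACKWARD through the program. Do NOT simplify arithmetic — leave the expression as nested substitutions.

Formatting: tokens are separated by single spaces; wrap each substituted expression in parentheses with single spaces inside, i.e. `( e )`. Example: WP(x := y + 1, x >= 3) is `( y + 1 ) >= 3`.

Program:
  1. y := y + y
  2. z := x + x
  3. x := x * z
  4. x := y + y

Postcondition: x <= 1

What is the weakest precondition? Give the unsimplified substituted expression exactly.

post: x <= 1
stmt 4: x := y + y  -- replace 1 occurrence(s) of x with (y + y)
  => ( y + y ) <= 1
stmt 3: x := x * z  -- replace 0 occurrence(s) of x with (x * z)
  => ( y + y ) <= 1
stmt 2: z := x + x  -- replace 0 occurrence(s) of z with (x + x)
  => ( y + y ) <= 1
stmt 1: y := y + y  -- replace 2 occurrence(s) of y with (y + y)
  => ( ( y + y ) + ( y + y ) ) <= 1

Answer: ( ( y + y ) + ( y + y ) ) <= 1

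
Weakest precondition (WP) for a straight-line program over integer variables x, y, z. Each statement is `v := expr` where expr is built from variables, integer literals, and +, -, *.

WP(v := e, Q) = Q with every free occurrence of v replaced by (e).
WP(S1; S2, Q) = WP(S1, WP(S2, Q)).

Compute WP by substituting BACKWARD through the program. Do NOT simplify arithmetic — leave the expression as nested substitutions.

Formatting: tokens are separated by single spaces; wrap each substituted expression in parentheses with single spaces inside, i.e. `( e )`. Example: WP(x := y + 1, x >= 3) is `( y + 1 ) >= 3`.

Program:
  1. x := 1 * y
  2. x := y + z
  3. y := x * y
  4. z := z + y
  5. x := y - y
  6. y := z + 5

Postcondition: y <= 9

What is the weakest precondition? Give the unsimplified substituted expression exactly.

Answer: ( ( z + ( ( y + z ) * y ) ) + 5 ) <= 9

Derivation:
post: y <= 9
stmt 6: y := z + 5  -- replace 1 occurrence(s) of y with (z + 5)
  => ( z + 5 ) <= 9
stmt 5: x := y - y  -- replace 0 occurrence(s) of x with (y - y)
  => ( z + 5 ) <= 9
stmt 4: z := z + y  -- replace 1 occurrence(s) of z with (z + y)
  => ( ( z + y ) + 5 ) <= 9
stmt 3: y := x * y  -- replace 1 occurrence(s) of y with (x * y)
  => ( ( z + ( x * y ) ) + 5 ) <= 9
stmt 2: x := y + z  -- replace 1 occurrence(s) of x with (y + z)
  => ( ( z + ( ( y + z ) * y ) ) + 5 ) <= 9
stmt 1: x := 1 * y  -- replace 0 occurrence(s) of x with (1 * y)
  => ( ( z + ( ( y + z ) * y ) ) + 5 ) <= 9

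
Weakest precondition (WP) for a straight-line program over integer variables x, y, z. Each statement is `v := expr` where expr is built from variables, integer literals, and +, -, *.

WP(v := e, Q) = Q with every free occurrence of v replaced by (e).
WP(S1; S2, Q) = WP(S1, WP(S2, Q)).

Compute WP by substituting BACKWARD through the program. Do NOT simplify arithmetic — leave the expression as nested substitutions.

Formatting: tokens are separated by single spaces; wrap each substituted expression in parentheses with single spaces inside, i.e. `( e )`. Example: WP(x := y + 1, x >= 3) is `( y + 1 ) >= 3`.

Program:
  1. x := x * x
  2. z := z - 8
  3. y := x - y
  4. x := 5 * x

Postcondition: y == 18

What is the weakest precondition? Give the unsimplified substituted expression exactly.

Answer: ( ( x * x ) - y ) == 18

Derivation:
post: y == 18
stmt 4: x := 5 * x  -- replace 0 occurrence(s) of x with (5 * x)
  => y == 18
stmt 3: y := x - y  -- replace 1 occurrence(s) of y with (x - y)
  => ( x - y ) == 18
stmt 2: z := z - 8  -- replace 0 occurrence(s) of z with (z - 8)
  => ( x - y ) == 18
stmt 1: x := x * x  -- replace 1 occurrence(s) of x with (x * x)
  => ( ( x * x ) - y ) == 18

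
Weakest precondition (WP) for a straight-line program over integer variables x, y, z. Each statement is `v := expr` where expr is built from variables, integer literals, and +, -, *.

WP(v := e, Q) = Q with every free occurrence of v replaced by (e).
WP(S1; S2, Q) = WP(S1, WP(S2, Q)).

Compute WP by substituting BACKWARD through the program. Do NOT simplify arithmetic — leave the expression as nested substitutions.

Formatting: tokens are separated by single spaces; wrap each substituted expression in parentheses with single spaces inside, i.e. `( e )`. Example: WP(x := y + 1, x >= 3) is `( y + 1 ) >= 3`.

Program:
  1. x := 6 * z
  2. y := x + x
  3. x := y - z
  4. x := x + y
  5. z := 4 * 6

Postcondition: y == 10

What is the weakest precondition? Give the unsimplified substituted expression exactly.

post: y == 10
stmt 5: z := 4 * 6  -- replace 0 occurrence(s) of z with (4 * 6)
  => y == 10
stmt 4: x := x + y  -- replace 0 occurrence(s) of x with (x + y)
  => y == 10
stmt 3: x := y - z  -- replace 0 occurrence(s) of x with (y - z)
  => y == 10
stmt 2: y := x + x  -- replace 1 occurrence(s) of y with (x + x)
  => ( x + x ) == 10
stmt 1: x := 6 * z  -- replace 2 occurrence(s) of x with (6 * z)
  => ( ( 6 * z ) + ( 6 * z ) ) == 10

Answer: ( ( 6 * z ) + ( 6 * z ) ) == 10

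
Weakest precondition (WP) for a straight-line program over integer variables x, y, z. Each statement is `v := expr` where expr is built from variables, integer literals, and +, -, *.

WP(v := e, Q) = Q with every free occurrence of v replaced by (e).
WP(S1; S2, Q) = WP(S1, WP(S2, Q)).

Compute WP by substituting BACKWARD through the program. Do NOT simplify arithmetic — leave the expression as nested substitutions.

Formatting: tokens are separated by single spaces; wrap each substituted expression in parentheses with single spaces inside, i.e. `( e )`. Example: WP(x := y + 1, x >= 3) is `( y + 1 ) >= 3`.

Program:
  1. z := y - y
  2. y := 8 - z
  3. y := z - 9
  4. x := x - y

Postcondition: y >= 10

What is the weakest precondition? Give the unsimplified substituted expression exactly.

Answer: ( ( y - y ) - 9 ) >= 10

Derivation:
post: y >= 10
stmt 4: x := x - y  -- replace 0 occurrence(s) of x with (x - y)
  => y >= 10
stmt 3: y := z - 9  -- replace 1 occurrence(s) of y with (z - 9)
  => ( z - 9 ) >= 10
stmt 2: y := 8 - z  -- replace 0 occurrence(s) of y with (8 - z)
  => ( z - 9 ) >= 10
stmt 1: z := y - y  -- replace 1 occurrence(s) of z with (y - y)
  => ( ( y - y ) - 9 ) >= 10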